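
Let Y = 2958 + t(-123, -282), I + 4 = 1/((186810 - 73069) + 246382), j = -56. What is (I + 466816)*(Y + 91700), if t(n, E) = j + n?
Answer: 5294279974960361/120041 ≈ 4.4104e+10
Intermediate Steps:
t(n, E) = -56 + n
I = -1440491/360123 (I = -4 + 1/((186810 - 73069) + 246382) = -4 + 1/(113741 + 246382) = -4 + 1/360123 = -1440491/360123 ≈ -4.0000)
Y = 2779 (Y = 2958 + (-56 - 123) = 2958 - 179 = 2779)
(I + 466816)*(Y + 91700) = (-1440491/360123 + 466816)*(2779 + 91700) = (168109737877/360123)*94479 = 5294279974960361/120041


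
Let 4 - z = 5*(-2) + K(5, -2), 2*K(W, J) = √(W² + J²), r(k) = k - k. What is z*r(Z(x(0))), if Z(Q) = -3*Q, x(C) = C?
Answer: 0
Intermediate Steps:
r(k) = 0
K(W, J) = √(J² + W²)/2 (K(W, J) = √(W² + J²)/2 = √(J² + W²)/2)
z = 14 - √29/2 (z = 4 - (5*(-2) + √((-2)² + 5²)/2) = 4 - (-10 + √(4 + 25)/2) = 4 - (-10 + √29/2) = 4 + (10 - √29/2) = 14 - √29/2 ≈ 11.307)
z*r(Z(x(0))) = (14 - √29/2)*0 = 0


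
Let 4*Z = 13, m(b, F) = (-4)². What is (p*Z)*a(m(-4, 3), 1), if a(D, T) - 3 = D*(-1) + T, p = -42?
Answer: 1638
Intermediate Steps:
m(b, F) = 16
a(D, T) = 3 + T - D (a(D, T) = 3 + (D*(-1) + T) = 3 + (-D + T) = 3 + (T - D) = 3 + T - D)
Z = 13/4 (Z = (¼)*13 = 13/4 ≈ 3.2500)
(p*Z)*a(m(-4, 3), 1) = (-42*13/4)*(3 + 1 - 1*16) = -273*(3 + 1 - 16)/2 = -273/2*(-12) = 1638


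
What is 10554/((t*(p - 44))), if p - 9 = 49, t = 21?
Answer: 1759/49 ≈ 35.898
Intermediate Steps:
p = 58 (p = 9 + 49 = 58)
10554/((t*(p - 44))) = 10554/((21*(58 - 44))) = 10554/((21*14)) = 10554/294 = 10554*(1/294) = 1759/49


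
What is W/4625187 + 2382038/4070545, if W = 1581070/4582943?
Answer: 50491990614497488108/86283213676107880845 ≈ 0.58519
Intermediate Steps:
W = 1581070/4582943 (W = 1581070*(1/4582943) = 1581070/4582943 ≈ 0.34499)
W/4625187 + 2382038/4070545 = (1581070/4582943)/4625187 + 2382038/4070545 = (1581070/4582943)*(1/4625187) + 2382038*(1/4070545) = 1581070/21196968385341 + 2382038/4070545 = 50491990614497488108/86283213676107880845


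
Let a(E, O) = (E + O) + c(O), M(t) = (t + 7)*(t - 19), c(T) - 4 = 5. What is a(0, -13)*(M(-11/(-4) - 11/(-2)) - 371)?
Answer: 8559/4 ≈ 2139.8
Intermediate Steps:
c(T) = 9 (c(T) = 4 + 5 = 9)
M(t) = (-19 + t)*(7 + t) (M(t) = (7 + t)*(-19 + t) = (-19 + t)*(7 + t))
a(E, O) = 9 + E + O (a(E, O) = (E + O) + 9 = 9 + E + O)
a(0, -13)*(M(-11/(-4) - 11/(-2)) - 371) = (9 + 0 - 13)*((-133 + (-11/(-4) - 11/(-2))² - 12*(-11/(-4) - 11/(-2))) - 371) = -4*((-133 + (-11*(-¼) - 11*(-½))² - 12*(-11*(-¼) - 11*(-½))) - 371) = -4*((-133 + (11/4 + 11/2)² - 12*(11/4 + 11/2)) - 371) = -4*((-133 + (33/4)² - 12*33/4) - 371) = -4*((-133 + 1089/16 - 99) - 371) = -4*(-2623/16 - 371) = -4*(-8559/16) = 8559/4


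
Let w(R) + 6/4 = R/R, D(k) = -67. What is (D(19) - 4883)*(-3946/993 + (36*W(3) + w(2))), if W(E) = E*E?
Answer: -523527675/331 ≈ -1.5817e+6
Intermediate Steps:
W(E) = E²
w(R) = -½ (w(R) = -3/2 + R/R = -3/2 + 1 = -½)
(D(19) - 4883)*(-3946/993 + (36*W(3) + w(2))) = (-67 - 4883)*(-3946/993 + (36*3² - ½)) = -4950*(-3946*1/993 + (36*9 - ½)) = -4950*(-3946/993 + (324 - ½)) = -4950*(-3946/993 + 647/2) = -4950*634579/1986 = -523527675/331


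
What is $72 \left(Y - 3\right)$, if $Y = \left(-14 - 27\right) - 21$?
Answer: $-4680$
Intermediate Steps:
$Y = -62$ ($Y = -41 - 21 = -62$)
$72 \left(Y - 3\right) = 72 \left(-62 - 3\right) = 72 \left(-65\right) = -4680$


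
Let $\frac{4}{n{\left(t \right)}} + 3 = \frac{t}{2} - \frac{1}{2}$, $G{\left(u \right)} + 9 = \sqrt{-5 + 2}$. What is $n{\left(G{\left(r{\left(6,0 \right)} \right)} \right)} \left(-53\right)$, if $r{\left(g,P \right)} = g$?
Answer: $\frac{6784}{259} + \frac{424 i \sqrt{3}}{259} \approx 26.193 + 2.8355 i$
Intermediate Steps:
$G{\left(u \right)} = -9 + i \sqrt{3}$ ($G{\left(u \right)} = -9 + \sqrt{-5 + 2} = -9 + \sqrt{-3} = -9 + i \sqrt{3}$)
$n{\left(t \right)} = \frac{4}{- \frac{7}{2} + \frac{t}{2}}$ ($n{\left(t \right)} = \frac{4}{-3 + \left(\frac{t}{2} - \frac{1}{2}\right)} = \frac{4}{-3 + \left(- \frac{1}{2} + \frac{t}{2}\right)} = \frac{4}{- \frac{7}{2} + \frac{t}{2}}$)
$n{\left(G{\left(r{\left(6,0 \right)} \right)} \right)} \left(-53\right) = \frac{8}{-7 - \left(9 - i \sqrt{3}\right)} \left(-53\right) = \frac{8}{-16 + i \sqrt{3}} \left(-53\right) = - \frac{424}{-16 + i \sqrt{3}}$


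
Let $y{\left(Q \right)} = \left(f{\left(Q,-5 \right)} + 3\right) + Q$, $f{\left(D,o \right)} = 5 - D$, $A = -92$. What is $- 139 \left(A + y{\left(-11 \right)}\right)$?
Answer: $11676$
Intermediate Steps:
$y{\left(Q \right)} = 8$ ($y{\left(Q \right)} = \left(\left(5 - Q\right) + 3\right) + Q = \left(8 - Q\right) + Q = 8$)
$- 139 \left(A + y{\left(-11 \right)}\right) = - 139 \left(-92 + 8\right) = \left(-139\right) \left(-84\right) = 11676$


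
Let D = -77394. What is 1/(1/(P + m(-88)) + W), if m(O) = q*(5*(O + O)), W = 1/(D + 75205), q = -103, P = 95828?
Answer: -408178452/184279 ≈ -2215.0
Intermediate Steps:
W = -1/2189 (W = 1/(-77394 + 75205) = 1/(-2189) = -1/2189 ≈ -0.00045683)
m(O) = -1030*O (m(O) = -515*(O + O) = -515*2*O = -1030*O)
1/(1/(P + m(-88)) + W) = 1/(1/(95828 - 1030*(-88)) - 1/2189) = 1/(1/(95828 + 90640) - 1/2189) = 1/(1/186468 - 1/2189) = 1/(-184279/408178452) = -408178452/184279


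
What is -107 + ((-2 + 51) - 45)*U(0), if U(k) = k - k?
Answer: -107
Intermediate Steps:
U(k) = 0
-107 + ((-2 + 51) - 45)*U(0) = -107 + ((-2 + 51) - 45)*0 = -107 + (49 - 45)*0 = -107 + 4*0 = -107 + 0 = -107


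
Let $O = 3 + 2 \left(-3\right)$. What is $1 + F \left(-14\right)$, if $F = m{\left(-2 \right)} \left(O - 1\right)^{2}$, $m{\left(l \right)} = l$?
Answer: $449$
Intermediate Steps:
$O = -3$ ($O = 3 - 6 = -3$)
$F = -32$ ($F = - 2 \left(-3 - 1\right)^{2} = - 2 \left(-4\right)^{2} = \left(-2\right) 16 = -32$)
$1 + F \left(-14\right) = 1 - -448 = 1 + 448 = 449$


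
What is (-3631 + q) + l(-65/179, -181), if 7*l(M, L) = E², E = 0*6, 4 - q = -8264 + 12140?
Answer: -7503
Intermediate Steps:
q = -3872 (q = 4 - (-8264 + 12140) = 4 - 1*3876 = 4 - 3876 = -3872)
E = 0
l(M, L) = 0 (l(M, L) = (⅐)*0² = (⅐)*0 = 0)
(-3631 + q) + l(-65/179, -181) = (-3631 - 3872) + 0 = -7503 + 0 = -7503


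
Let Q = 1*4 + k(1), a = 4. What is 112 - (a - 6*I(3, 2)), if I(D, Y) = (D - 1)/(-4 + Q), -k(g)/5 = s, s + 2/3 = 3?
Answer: 3744/35 ≈ 106.97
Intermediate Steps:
s = 7/3 (s = -⅔ + 3 = 7/3 ≈ 2.3333)
k(g) = -35/3 (k(g) = -5*7/3 = -35/3)
Q = -23/3 (Q = 1*4 - 35/3 = 4 - 35/3 = -23/3 ≈ -7.6667)
I(D, Y) = 3/35 - 3*D/35 (I(D, Y) = (D - 1)/(-4 - 23/3) = (-1 + D)/(-35/3) = (-1 + D)*(-3/35) = 3/35 - 3*D/35)
112 - (a - 6*I(3, 2)) = 112 - (4 - 6*(3/35 - 3/35*3)) = 112 - (4 - 6*(3/35 - 9/35)) = 112 - (4 - 6*(-6/35)) = 112 - (4 + 36/35) = 112 - 1*176/35 = 112 - 176/35 = 3744/35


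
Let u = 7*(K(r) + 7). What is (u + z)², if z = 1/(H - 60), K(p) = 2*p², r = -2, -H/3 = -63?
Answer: 183494116/16641 ≈ 11027.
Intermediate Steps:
H = 189 (H = -3*(-63) = 189)
z = 1/129 (z = 1/(189 - 60) = 1/129 ≈ 0.0077519)
u = 105 (u = 7*(2*(-2)² + 7) = 7*(2*4 + 7) = 7*(8 + 7) = 7*15 = 105)
(u + z)² = (105 + 1/129)² = (13546/129)² = 183494116/16641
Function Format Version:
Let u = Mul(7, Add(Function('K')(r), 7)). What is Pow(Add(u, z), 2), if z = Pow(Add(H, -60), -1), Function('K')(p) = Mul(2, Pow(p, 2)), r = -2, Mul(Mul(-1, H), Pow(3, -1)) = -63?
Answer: Rational(183494116, 16641) ≈ 11027.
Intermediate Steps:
H = 189 (H = Mul(-3, -63) = 189)
z = Rational(1, 129) (z = Pow(Add(189, -60), -1) = Pow(129, -1) = Rational(1, 129) ≈ 0.0077519)
u = 105 (u = Mul(7, Add(Mul(2, Pow(-2, 2)), 7)) = Mul(7, Add(Mul(2, 4), 7)) = Mul(7, Add(8, 7)) = Mul(7, 15) = 105)
Pow(Add(u, z), 2) = Pow(Add(105, Rational(1, 129)), 2) = Pow(Rational(13546, 129), 2) = Rational(183494116, 16641)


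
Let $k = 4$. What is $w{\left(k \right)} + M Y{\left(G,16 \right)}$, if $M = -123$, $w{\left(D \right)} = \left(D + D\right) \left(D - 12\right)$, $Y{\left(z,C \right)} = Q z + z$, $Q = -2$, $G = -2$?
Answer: $-310$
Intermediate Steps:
$Y{\left(z,C \right)} = - z$ ($Y{\left(z,C \right)} = - 2 z + z = - z$)
$w{\left(D \right)} = 2 D \left(-12 + D\right)$
$w{\left(k \right)} + M Y{\left(G,16 \right)} = 2 \cdot 4 \left(-12 + 4\right) - 123 \left(\left(-1\right) \left(-2\right)\right) = 2 \cdot 4 \left(-8\right) - 246 = -64 - 246 = -310$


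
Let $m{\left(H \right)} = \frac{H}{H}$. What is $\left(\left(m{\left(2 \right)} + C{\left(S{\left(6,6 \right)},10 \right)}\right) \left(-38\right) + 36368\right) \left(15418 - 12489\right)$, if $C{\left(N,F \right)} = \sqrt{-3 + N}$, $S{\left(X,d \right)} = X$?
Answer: $106410570 - 111302 \sqrt{3} \approx 1.0622 \cdot 10^{8}$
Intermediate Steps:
$m{\left(H \right)} = 1$
$\left(\left(m{\left(2 \right)} + C{\left(S{\left(6,6 \right)},10 \right)}\right) \left(-38\right) + 36368\right) \left(15418 - 12489\right) = \left(\left(1 + \sqrt{-3 + 6}\right) \left(-38\right) + 36368\right) \left(15418 - 12489\right) = \left(\left(1 + \sqrt{3}\right) \left(-38\right) + 36368\right) 2929 = \left(\left(-38 - 38 \sqrt{3}\right) + 36368\right) 2929 = \left(36330 - 38 \sqrt{3}\right) 2929 = 106410570 - 111302 \sqrt{3}$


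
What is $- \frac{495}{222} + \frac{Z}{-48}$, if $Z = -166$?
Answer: $\frac{1091}{888} \approx 1.2286$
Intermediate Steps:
$- \frac{495}{222} + \frac{Z}{-48} = - \frac{495}{222} - \frac{166}{-48} = \left(-495\right) \frac{1}{222} - - \frac{83}{24} = - \frac{165}{74} + \frac{83}{24} = \frac{1091}{888}$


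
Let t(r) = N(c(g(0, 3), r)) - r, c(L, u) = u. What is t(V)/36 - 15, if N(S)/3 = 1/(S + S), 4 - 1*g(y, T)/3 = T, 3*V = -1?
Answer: -3265/216 ≈ -15.116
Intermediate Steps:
V = -⅓ (V = (⅓)*(-1) = -⅓ ≈ -0.33333)
g(y, T) = 12 - 3*T
N(S) = 3/(2*S) (N(S) = 3/(S + S) = 3/((2*S)) = 3*(1/(2*S)) = 3/(2*S))
t(r) = -r + 3/(2*r) (t(r) = 3/(2*r) - r = -r + 3/(2*r))
t(V)/36 - 15 = (-1*(-⅓) + 3/(2*(-⅓)))/36 - 15 = (⅓ + (3/2)*(-3))*(1/36) - 15 = (⅓ - 9/2)*(1/36) - 15 = -25/6*1/36 - 15 = -25/216 - 15 = -3265/216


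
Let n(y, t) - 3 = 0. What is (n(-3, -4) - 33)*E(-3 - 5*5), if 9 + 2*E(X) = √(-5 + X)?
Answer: 135 - 15*I*√33 ≈ 135.0 - 86.168*I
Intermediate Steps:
n(y, t) = 3 (n(y, t) = 3 + 0 = 3)
E(X) = -9/2 + √(-5 + X)/2
(n(-3, -4) - 33)*E(-3 - 5*5) = (3 - 33)*(-9/2 + √(-5 + (-3 - 5*5))/2) = -30*(-9/2 + √(-5 + (-3 - 25))/2) = -30*(-9/2 + √(-5 - 28)/2) = -30*(-9/2 + √(-33)/2) = -30*(-9/2 + (I*√33)/2) = -30*(-9/2 + I*√33/2) = 135 - 15*I*√33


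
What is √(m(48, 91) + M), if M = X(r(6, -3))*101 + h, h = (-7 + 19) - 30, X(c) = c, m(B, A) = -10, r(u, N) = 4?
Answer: 2*√94 ≈ 19.391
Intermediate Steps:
h = -18 (h = 12 - 30 = -18)
M = 386 (M = 4*101 - 18 = 404 - 18 = 386)
√(m(48, 91) + M) = √(-10 + 386) = √376 = 2*√94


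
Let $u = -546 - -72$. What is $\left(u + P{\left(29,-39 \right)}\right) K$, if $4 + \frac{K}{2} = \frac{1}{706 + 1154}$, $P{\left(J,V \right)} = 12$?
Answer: $\frac{572803}{155} \approx 3695.5$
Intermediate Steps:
$K = - \frac{7439}{930}$ ($K = -8 + \frac{2}{706 + 1154} = -8 + \frac{2}{1860} = -8 + 2 \cdot \frac{1}{1860} = -8 + \frac{1}{930} = - \frac{7439}{930} \approx -7.9989$)
$u = -474$ ($u = -546 + 72 = -474$)
$\left(u + P{\left(29,-39 \right)}\right) K = \left(-474 + 12\right) \left(- \frac{7439}{930}\right) = \left(-462\right) \left(- \frac{7439}{930}\right) = \frac{572803}{155}$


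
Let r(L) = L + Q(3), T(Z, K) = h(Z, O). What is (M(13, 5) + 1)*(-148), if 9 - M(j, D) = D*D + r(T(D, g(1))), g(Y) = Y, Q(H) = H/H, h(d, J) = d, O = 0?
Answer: 3108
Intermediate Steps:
Q(H) = 1
T(Z, K) = Z
r(L) = 1 + L (r(L) = L + 1 = 1 + L)
M(j, D) = 8 - D - D² (M(j, D) = 9 - (D*D + (1 + D)) = 9 - (D² + (1 + D)) = 9 - (1 + D + D²) = 9 + (-1 - D - D²) = 8 - D - D²)
(M(13, 5) + 1)*(-148) = ((8 - 1*5 - 1*5²) + 1)*(-148) = ((8 - 5 - 1*25) + 1)*(-148) = ((8 - 5 - 25) + 1)*(-148) = (-22 + 1)*(-148) = -21*(-148) = 3108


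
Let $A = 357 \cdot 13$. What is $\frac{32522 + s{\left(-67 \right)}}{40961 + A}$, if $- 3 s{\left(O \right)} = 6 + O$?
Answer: $\frac{97627}{136806} \approx 0.71362$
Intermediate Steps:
$s{\left(O \right)} = -2 - \frac{O}{3}$ ($s{\left(O \right)} = - \frac{6 + O}{3} = -2 - \frac{O}{3}$)
$A = 4641$
$\frac{32522 + s{\left(-67 \right)}}{40961 + A} = \frac{32522 - - \frac{61}{3}}{40961 + 4641} = \frac{32522 + \left(-2 + \frac{67}{3}\right)}{45602} = \left(32522 + \frac{61}{3}\right) \frac{1}{45602} = \frac{97627}{3} \cdot \frac{1}{45602} = \frac{97627}{136806}$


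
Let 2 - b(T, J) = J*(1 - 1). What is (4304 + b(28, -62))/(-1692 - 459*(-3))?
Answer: -4306/315 ≈ -13.670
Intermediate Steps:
b(T, J) = 2 (b(T, J) = 2 - J*(1 - 1) = 2 - J*0 = 2 - 1*0 = 2 + 0 = 2)
(4304 + b(28, -62))/(-1692 - 459*(-3)) = (4304 + 2)/(-1692 - 459*(-3)) = 4306/(-1692 + 1377) = 4306/(-315) = 4306*(-1/315) = -4306/315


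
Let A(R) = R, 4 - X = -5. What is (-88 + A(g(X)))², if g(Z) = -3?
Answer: 8281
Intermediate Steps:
X = 9 (X = 4 - 1*(-5) = 4 + 5 = 9)
(-88 + A(g(X)))² = (-88 - 3)² = (-91)² = 8281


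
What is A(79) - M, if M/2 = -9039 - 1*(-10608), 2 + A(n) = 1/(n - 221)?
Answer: -445881/142 ≈ -3140.0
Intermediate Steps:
A(n) = -2 + 1/(-221 + n) (A(n) = -2 + 1/(n - 221) = -2 + 1/(-221 + n))
M = 3138 (M = 2*(-9039 - 1*(-10608)) = 2*(-9039 + 10608) = 2*1569 = 3138)
A(79) - M = (443 - 2*79)/(-221 + 79) - 1*3138 = (443 - 158)/(-142) - 3138 = -1/142*285 - 3138 = -285/142 - 3138 = -445881/142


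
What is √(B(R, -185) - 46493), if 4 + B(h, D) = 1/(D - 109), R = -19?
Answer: I*√82020714/42 ≈ 215.63*I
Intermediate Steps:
B(h, D) = -4 + 1/(-109 + D) (B(h, D) = -4 + 1/(D - 109) = -4 + 1/(-109 + D))
√(B(R, -185) - 46493) = √((437 - 4*(-185))/(-109 - 185) - 46493) = √((437 + 740)/(-294) - 46493) = √(-1/294*1177 - 46493) = √(-1177/294 - 46493) = √(-13670119/294) = I*√82020714/42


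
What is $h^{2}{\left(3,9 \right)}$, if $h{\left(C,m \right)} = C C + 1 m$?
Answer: $324$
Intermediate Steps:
$h{\left(C,m \right)} = m + C^{2}$ ($h{\left(C,m \right)} = C^{2} + m = m + C^{2}$)
$h^{2}{\left(3,9 \right)} = \left(9 + 3^{2}\right)^{2} = \left(9 + 9\right)^{2} = 18^{2} = 324$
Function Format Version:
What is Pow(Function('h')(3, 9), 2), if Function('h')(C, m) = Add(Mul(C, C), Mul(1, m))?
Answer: 324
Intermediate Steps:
Function('h')(C, m) = Add(m, Pow(C, 2)) (Function('h')(C, m) = Add(Pow(C, 2), m) = Add(m, Pow(C, 2)))
Pow(Function('h')(3, 9), 2) = Pow(Add(9, Pow(3, 2)), 2) = Pow(Add(9, 9), 2) = Pow(18, 2) = 324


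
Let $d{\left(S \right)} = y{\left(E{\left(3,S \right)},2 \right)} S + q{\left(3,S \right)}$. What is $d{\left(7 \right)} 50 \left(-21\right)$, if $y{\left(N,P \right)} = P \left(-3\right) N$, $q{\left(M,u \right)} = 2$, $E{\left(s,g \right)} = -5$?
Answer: $-222600$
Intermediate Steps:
$y{\left(N,P \right)} = - 3 N P$ ($y{\left(N,P \right)} = - 3 P N = - 3 N P$)
$d{\left(S \right)} = 2 + 30 S$ ($d{\left(S \right)} = \left(-3\right) \left(-5\right) 2 S + 2 = 30 S + 2 = 2 + 30 S$)
$d{\left(7 \right)} 50 \left(-21\right) = \left(2 + 30 \cdot 7\right) 50 \left(-21\right) = \left(2 + 210\right) 50 \left(-21\right) = 212 \cdot 50 \left(-21\right) = 10600 \left(-21\right) = -222600$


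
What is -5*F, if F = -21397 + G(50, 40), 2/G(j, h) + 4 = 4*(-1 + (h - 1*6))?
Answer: 6847035/64 ≈ 1.0698e+5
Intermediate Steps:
G(j, h) = 2/(-32 + 4*h) (G(j, h) = 2/(-4 + 4*(-1 + (h - 1*6))) = 2/(-4 + 4*(-1 + (h - 6))) = 2/(-4 + 4*(-1 + (-6 + h))) = 2/(-4 + 4*(-7 + h)) = 2/(-4 + (-28 + 4*h)) = 2/(-32 + 4*h))
F = -1369407/64 (F = -21397 + 1/(2*(-8 + 40)) = -21397 + (½)/32 = -21397 + (½)*(1/32) = -21397 + 1/64 = -1369407/64 ≈ -21397.)
-5*F = -5*(-1369407/64) = 6847035/64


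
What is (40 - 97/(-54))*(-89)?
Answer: -200873/54 ≈ -3719.9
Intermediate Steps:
(40 - 97/(-54))*(-89) = (40 - 97*(-1/54))*(-89) = (40 + 97/54)*(-89) = (2257/54)*(-89) = -200873/54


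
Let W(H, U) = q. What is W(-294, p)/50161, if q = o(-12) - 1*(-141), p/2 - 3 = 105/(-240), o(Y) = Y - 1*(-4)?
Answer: 133/50161 ≈ 0.0026515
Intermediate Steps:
o(Y) = 4 + Y (o(Y) = Y + 4 = 4 + Y)
p = 41/8 (p = 6 + 2*(105/(-240)) = 6 + 2*(105*(-1/240)) = 6 + 2*(-7/16) = 6 - 7/8 = 41/8 ≈ 5.1250)
q = 133 (q = (4 - 12) - 1*(-141) = -8 + 141 = 133)
W(H, U) = 133
W(-294, p)/50161 = 133/50161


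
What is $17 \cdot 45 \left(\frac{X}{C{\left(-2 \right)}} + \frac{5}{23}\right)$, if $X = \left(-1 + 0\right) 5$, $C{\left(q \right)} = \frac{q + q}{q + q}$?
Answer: $- \frac{84150}{23} \approx -3658.7$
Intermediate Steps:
$C{\left(q \right)} = 1$ ($C{\left(q \right)} = \frac{2 q}{2 q} = 2 q \frac{1}{2 q} = 1$)
$X = -5$ ($X = \left(-1\right) 5 = -5$)
$17 \cdot 45 \left(\frac{X}{C{\left(-2 \right)}} + \frac{5}{23}\right) = 17 \cdot 45 \left(- \frac{5}{1} + \frac{5}{23}\right) = 765 \left(\left(-5\right) 1 + 5 \cdot \frac{1}{23}\right) = 765 \left(-5 + \frac{5}{23}\right) = 765 \left(- \frac{110}{23}\right) = - \frac{84150}{23}$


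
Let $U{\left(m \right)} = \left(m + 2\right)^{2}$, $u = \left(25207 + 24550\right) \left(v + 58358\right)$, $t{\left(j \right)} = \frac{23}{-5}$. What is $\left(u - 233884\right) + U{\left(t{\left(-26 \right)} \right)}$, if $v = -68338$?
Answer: $- \frac{12420218431}{25} \approx -4.9681 \cdot 10^{8}$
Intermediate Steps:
$t{\left(j \right)} = - \frac{23}{5}$ ($t{\left(j \right)} = 23 \left(- \frac{1}{5}\right) = - \frac{23}{5}$)
$u = -496574860$ ($u = \left(25207 + 24550\right) \left(-68338 + 58358\right) = 49757 \left(-9980\right) = -496574860$)
$U{\left(m \right)} = \left(2 + m\right)^{2}$
$\left(u - 233884\right) + U{\left(t{\left(-26 \right)} \right)} = \left(-496574860 - 233884\right) + \left(2 - \frac{23}{5}\right)^{2} = \left(-496574860 - 233884\right) + \left(- \frac{13}{5}\right)^{2} = -496808744 + \frac{169}{25} = - \frac{12420218431}{25}$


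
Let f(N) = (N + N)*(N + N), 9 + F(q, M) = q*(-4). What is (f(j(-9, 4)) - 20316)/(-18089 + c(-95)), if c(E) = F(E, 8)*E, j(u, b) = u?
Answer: 3332/8889 ≈ 0.37485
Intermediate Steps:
F(q, M) = -9 - 4*q (F(q, M) = -9 + q*(-4) = -9 - 4*q)
f(N) = 4*N² (f(N) = (2*N)*(2*N) = 4*N²)
c(E) = E*(-9 - 4*E) (c(E) = (-9 - 4*E)*E = E*(-9 - 4*E))
(f(j(-9, 4)) - 20316)/(-18089 + c(-95)) = (4*(-9)² - 20316)/(-18089 - 1*(-95)*(9 + 4*(-95))) = (4*81 - 20316)/(-18089 - 1*(-95)*(9 - 380)) = (324 - 20316)/(-18089 - 1*(-95)*(-371)) = -19992/(-18089 - 35245) = -19992/(-53334) = -19992*(-1/53334) = 3332/8889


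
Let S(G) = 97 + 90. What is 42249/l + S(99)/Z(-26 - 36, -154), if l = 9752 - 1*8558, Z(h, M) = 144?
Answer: 1051189/28656 ≈ 36.683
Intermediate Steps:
S(G) = 187
l = 1194 (l = 9752 - 8558 = 1194)
42249/l + S(99)/Z(-26 - 36, -154) = 42249/1194 + 187/144 = 42249*(1/1194) + 187*(1/144) = 14083/398 + 187/144 = 1051189/28656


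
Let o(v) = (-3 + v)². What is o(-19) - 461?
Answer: 23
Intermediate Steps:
o(-19) - 461 = (-3 - 19)² - 461 = (-22)² - 461 = 484 - 461 = 23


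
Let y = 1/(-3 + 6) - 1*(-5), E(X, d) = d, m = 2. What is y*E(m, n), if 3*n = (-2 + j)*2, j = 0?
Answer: -64/9 ≈ -7.1111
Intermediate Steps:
n = -4/3 (n = ((-2 + 0)*2)/3 = (-2*2)/3 = (1/3)*(-4) = -4/3 ≈ -1.3333)
y = 16/3 (y = 1/3 + 5 = 16/3 ≈ 5.3333)
y*E(m, n) = (16/3)*(-4/3) = -64/9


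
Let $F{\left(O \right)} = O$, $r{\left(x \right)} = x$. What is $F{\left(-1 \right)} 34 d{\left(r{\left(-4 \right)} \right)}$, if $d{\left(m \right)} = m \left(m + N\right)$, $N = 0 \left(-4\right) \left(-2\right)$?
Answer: $-544$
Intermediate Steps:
$N = 0$ ($N = 0 \left(-2\right) = 0$)
$d{\left(m \right)} = m^{2}$ ($d{\left(m \right)} = m \left(m + 0\right) = m m = m^{2}$)
$F{\left(-1 \right)} 34 d{\left(r{\left(-4 \right)} \right)} = \left(-1\right) 34 \left(-4\right)^{2} = \left(-34\right) 16 = -544$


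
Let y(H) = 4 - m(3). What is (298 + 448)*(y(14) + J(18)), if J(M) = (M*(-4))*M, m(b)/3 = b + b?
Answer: -977260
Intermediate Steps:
m(b) = 6*b (m(b) = 3*(b + b) = 3*(2*b) = 6*b)
y(H) = -14 (y(H) = 4 - 6*3 = 4 - 1*18 = 4 - 18 = -14)
J(M) = -4*M**2 (J(M) = (-4*M)*M = -4*M**2)
(298 + 448)*(y(14) + J(18)) = (298 + 448)*(-14 - 4*18**2) = 746*(-14 - 4*324) = 746*(-14 - 1296) = 746*(-1310) = -977260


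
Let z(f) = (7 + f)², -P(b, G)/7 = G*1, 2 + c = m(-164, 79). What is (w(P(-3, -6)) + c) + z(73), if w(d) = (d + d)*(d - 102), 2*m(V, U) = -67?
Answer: 2649/2 ≈ 1324.5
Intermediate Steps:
m(V, U) = -67/2 (m(V, U) = (½)*(-67) = -67/2)
c = -71/2 (c = -2 - 67/2 = -71/2 ≈ -35.500)
P(b, G) = -7*G
w(d) = 2*d*(-102 + d) (w(d) = (2*d)*(-102 + d) = 2*d*(-102 + d))
(w(P(-3, -6)) + c) + z(73) = (2*(-7*(-6))*(-102 - 7*(-6)) - 71/2) + (7 + 73)² = (2*42*(-102 + 42) - 71/2) + 80² = (2*42*(-60) - 71/2) + 6400 = (-5040 - 71/2) + 6400 = -10151/2 + 6400 = 2649/2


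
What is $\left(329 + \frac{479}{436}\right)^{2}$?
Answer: $\frac{20713829929}{190096} \approx 1.0897 \cdot 10^{5}$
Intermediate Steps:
$\left(329 + \frac{479}{436}\right)^{2} = \left(\frac{143923}{436}\right)^{2} = \frac{20713829929}{190096}$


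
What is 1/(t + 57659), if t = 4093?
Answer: 1/61752 ≈ 1.6194e-5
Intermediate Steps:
1/(t + 57659) = 1/(4093 + 57659) = 1/61752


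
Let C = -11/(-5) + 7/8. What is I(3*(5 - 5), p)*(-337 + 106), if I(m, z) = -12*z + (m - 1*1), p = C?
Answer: 87549/10 ≈ 8754.9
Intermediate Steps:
C = 123/40 (C = -11*(-⅕) + 7*(⅛) = 11/5 + 7/8 = 123/40 ≈ 3.0750)
p = 123/40 ≈ 3.0750
I(m, z) = -1 + m - 12*z (I(m, z) = -12*z + (m - 1) = -12*z + (-1 + m) = -1 + m - 12*z)
I(3*(5 - 5), p)*(-337 + 106) = (-1 + 3*(5 - 5) - 12*123/40)*(-337 + 106) = (-1 + 3*0 - 369/10)*(-231) = (-1 + 0 - 369/10)*(-231) = -379/10*(-231) = 87549/10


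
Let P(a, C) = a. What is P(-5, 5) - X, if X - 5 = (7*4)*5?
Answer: -150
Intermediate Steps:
X = 145 (X = 5 + (7*4)*5 = 5 + 28*5 = 5 + 140 = 145)
P(-5, 5) - X = -5 - 1*145 = -5 - 145 = -150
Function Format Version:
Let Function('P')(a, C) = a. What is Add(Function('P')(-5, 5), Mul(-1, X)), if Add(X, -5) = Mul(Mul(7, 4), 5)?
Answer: -150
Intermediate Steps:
X = 145 (X = Add(5, Mul(Mul(7, 4), 5)) = Add(5, Mul(28, 5)) = Add(5, 140) = 145)
Add(Function('P')(-5, 5), Mul(-1, X)) = Add(-5, Mul(-1, 145)) = Add(-5, -145) = -150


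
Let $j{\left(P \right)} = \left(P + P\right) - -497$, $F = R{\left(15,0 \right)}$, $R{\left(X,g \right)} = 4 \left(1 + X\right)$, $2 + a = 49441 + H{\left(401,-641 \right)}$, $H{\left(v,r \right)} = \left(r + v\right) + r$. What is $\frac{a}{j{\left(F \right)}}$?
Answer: $\frac{48558}{625} \approx 77.693$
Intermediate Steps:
$H{\left(v,r \right)} = v + 2 r$
$a = 48558$ ($a = -2 + \left(49441 + \left(401 + 2 \left(-641\right)\right)\right) = -2 + \left(49441 + \left(401 - 1282\right)\right) = -2 + \left(49441 - 881\right) = -2 + 48560 = 48558$)
$R{\left(X,g \right)} = 4 + 4 X$
$F = 64$ ($F = 4 + 4 \cdot 15 = 4 + 60 = 64$)
$j{\left(P \right)} = 497 + 2 P$ ($j{\left(P \right)} = 2 P + 497 = 497 + 2 P$)
$\frac{a}{j{\left(F \right)}} = \frac{48558}{497 + 2 \cdot 64} = \frac{48558}{497 + 128} = \frac{48558}{625}$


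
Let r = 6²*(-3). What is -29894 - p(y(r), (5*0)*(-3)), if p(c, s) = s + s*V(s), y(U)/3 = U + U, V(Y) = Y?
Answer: -29894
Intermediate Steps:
r = -108 (r = 36*(-3) = -108)
y(U) = 6*U (y(U) = 3*(U + U) = 3*(2*U) = 6*U)
p(c, s) = s + s² (p(c, s) = s + s*s = s + s²)
-29894 - p(y(r), (5*0)*(-3)) = -29894 - (5*0)*(-3)*(1 + (5*0)*(-3)) = -29894 - 0*(-3)*(1 + 0*(-3)) = -29894 - 0*(1 + 0) = -29894 - 0 = -29894 - 1*0 = -29894 + 0 = -29894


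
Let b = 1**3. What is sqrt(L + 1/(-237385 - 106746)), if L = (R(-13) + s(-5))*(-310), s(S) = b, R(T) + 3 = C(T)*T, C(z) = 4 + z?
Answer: I*sqrt(4221892075333781)/344131 ≈ 188.81*I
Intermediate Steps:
R(T) = -3 + T*(4 + T) (R(T) = -3 + (4 + T)*T = -3 + T*(4 + T))
b = 1
s(S) = 1
L = -35650 (L = ((-3 - 13*(4 - 13)) + 1)*(-310) = ((-3 - 13*(-9)) + 1)*(-310) = ((-3 + 117) + 1)*(-310) = (114 + 1)*(-310) = 115*(-310) = -35650)
sqrt(L + 1/(-237385 - 106746)) = sqrt(-35650 + 1/(-237385 - 106746)) = sqrt(-35650 + 1/(-344131)) = sqrt(-35650 - 1/344131) = sqrt(-12268270151/344131) = I*sqrt(4221892075333781)/344131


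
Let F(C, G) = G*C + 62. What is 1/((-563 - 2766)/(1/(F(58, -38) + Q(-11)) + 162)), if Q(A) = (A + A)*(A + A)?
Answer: -268595/5519482 ≈ -0.048663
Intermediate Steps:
F(C, G) = 62 + C*G (F(C, G) = C*G + 62 = 62 + C*G)
Q(A) = 4*A**2 (Q(A) = (2*A)*(2*A) = 4*A**2)
1/((-563 - 2766)/(1/(F(58, -38) + Q(-11)) + 162)) = 1/((-563 - 2766)/(1/((62 + 58*(-38)) + 4*(-11)**2) + 162)) = 1/(-3329/(1/((62 - 2204) + 4*121) + 162)) = 1/(-3329/(1/(-2142 + 484) + 162)) = 1/(-3329/(1/(-1658) + 162)) = 1/(-3329/(-1/1658 + 162)) = 1/(-3329/268595/1658) = 1/(-3329*1658/268595) = 1/(-5519482/268595) = -268595/5519482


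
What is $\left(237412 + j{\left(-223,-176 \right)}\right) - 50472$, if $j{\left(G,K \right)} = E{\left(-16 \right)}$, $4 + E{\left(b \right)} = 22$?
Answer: $186958$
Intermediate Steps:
$E{\left(b \right)} = 18$ ($E{\left(b \right)} = -4 + 22 = 18$)
$j{\left(G,K \right)} = 18$
$\left(237412 + j{\left(-223,-176 \right)}\right) - 50472 = \left(237412 + 18\right) - 50472 = 237430 - 50472 = 186958$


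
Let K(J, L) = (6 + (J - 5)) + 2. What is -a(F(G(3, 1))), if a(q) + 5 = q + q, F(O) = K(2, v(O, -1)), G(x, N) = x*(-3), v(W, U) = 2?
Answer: -5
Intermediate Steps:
K(J, L) = 3 + J (K(J, L) = (6 + (-5 + J)) + 2 = (1 + J) + 2 = 3 + J)
G(x, N) = -3*x
F(O) = 5 (F(O) = 3 + 2 = 5)
a(q) = -5 + 2*q (a(q) = -5 + (q + q) = -5 + 2*q)
-a(F(G(3, 1))) = -(-5 + 2*5) = -(-5 + 10) = -1*5 = -5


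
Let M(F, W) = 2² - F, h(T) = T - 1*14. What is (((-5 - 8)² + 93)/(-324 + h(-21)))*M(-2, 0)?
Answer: -1572/359 ≈ -4.3788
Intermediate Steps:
h(T) = -14 + T (h(T) = T - 14 = -14 + T)
M(F, W) = 4 - F
(((-5 - 8)² + 93)/(-324 + h(-21)))*M(-2, 0) = (((-5 - 8)² + 93)/(-324 + (-14 - 21)))*(4 - 1*(-2)) = (((-13)² + 93)/(-324 - 35))*(4 + 2) = ((169 + 93)/(-359))*6 = (262*(-1/359))*6 = -262/359*6 = -1572/359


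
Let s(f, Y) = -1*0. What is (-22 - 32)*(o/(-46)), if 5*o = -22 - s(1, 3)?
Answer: -594/115 ≈ -5.1652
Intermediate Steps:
s(f, Y) = 0
o = -22/5 (o = (-22 - 1*0)/5 = (-22 + 0)/5 = (⅕)*(-22) = -22/5 ≈ -4.4000)
(-22 - 32)*(o/(-46)) = (-22 - 32)*(-22/5/(-46)) = -(-1188)*(-1)/(5*46) = -54*11/115 = -594/115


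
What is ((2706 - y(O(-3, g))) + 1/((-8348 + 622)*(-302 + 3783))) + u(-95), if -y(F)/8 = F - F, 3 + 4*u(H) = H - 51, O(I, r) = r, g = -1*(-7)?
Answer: 143547824523/53788412 ≈ 2668.8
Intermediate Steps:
g = 7
u(H) = -27/2 + H/4 (u(H) = -¾ + (H - 51)/4 = -¾ + (-51 + H)/4 = -¾ + (-51/4 + H/4) = -27/2 + H/4)
y(F) = 0 (y(F) = -8*(F - F) = -8*0 = 0)
((2706 - y(O(-3, g))) + 1/((-8348 + 622)*(-302 + 3783))) + u(-95) = ((2706 - 1*0) + 1/((-8348 + 622)*(-302 + 3783))) + (-27/2 + (¼)*(-95)) = ((2706 + 0) + 1/(-7726*3481)) + (-27/2 - 95/4) = (2706 + 1/(-26894206)) - 149/4 = (2706 - 1/26894206) - 149/4 = 72775721435/26894206 - 149/4 = 143547824523/53788412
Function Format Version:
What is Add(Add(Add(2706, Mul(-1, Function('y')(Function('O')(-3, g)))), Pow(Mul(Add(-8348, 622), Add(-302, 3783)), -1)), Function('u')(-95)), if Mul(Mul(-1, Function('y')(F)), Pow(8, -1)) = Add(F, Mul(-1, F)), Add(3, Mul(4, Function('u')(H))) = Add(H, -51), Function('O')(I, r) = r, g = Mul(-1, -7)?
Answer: Rational(143547824523, 53788412) ≈ 2668.8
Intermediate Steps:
g = 7
Function('u')(H) = Add(Rational(-27, 2), Mul(Rational(1, 4), H)) (Function('u')(H) = Add(Rational(-3, 4), Mul(Rational(1, 4), Add(H, -51))) = Add(Rational(-3, 4), Mul(Rational(1, 4), Add(-51, H))) = Add(Rational(-3, 4), Add(Rational(-51, 4), Mul(Rational(1, 4), H))) = Add(Rational(-27, 2), Mul(Rational(1, 4), H)))
Function('y')(F) = 0 (Function('y')(F) = Mul(-8, Add(F, Mul(-1, F))) = Mul(-8, 0) = 0)
Add(Add(Add(2706, Mul(-1, Function('y')(Function('O')(-3, g)))), Pow(Mul(Add(-8348, 622), Add(-302, 3783)), -1)), Function('u')(-95)) = Add(Add(Add(2706, Mul(-1, 0)), Pow(Mul(Add(-8348, 622), Add(-302, 3783)), -1)), Add(Rational(-27, 2), Mul(Rational(1, 4), -95))) = Add(Add(Add(2706, 0), Pow(Mul(-7726, 3481), -1)), Add(Rational(-27, 2), Rational(-95, 4))) = Add(Add(2706, Pow(-26894206, -1)), Rational(-149, 4)) = Add(Add(2706, Rational(-1, 26894206)), Rational(-149, 4)) = Add(Rational(72775721435, 26894206), Rational(-149, 4)) = Rational(143547824523, 53788412)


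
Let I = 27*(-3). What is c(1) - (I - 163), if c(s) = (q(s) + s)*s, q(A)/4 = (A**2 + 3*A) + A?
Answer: 265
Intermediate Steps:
q(A) = 4*A**2 + 16*A (q(A) = 4*((A**2 + 3*A) + A) = 4*(A**2 + 4*A) = 4*A**2 + 16*A)
I = -81
c(s) = s*(s + 4*s*(4 + s)) (c(s) = (4*s*(4 + s) + s)*s = (s + 4*s*(4 + s))*s = s*(s + 4*s*(4 + s)))
c(1) - (I - 163) = 1**2*(17 + 4*1) - (-81 - 163) = 1*(17 + 4) - 1*(-244) = 1*21 + 244 = 21 + 244 = 265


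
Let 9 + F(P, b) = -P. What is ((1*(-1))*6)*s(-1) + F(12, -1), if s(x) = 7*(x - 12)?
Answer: 525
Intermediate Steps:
F(P, b) = -9 - P
s(x) = -84 + 7*x (s(x) = 7*(-12 + x) = -84 + 7*x)
((1*(-1))*6)*s(-1) + F(12, -1) = ((1*(-1))*6)*(-84 + 7*(-1)) + (-9 - 1*12) = (-1*6)*(-84 - 7) + (-9 - 12) = -6*(-91) - 21 = 546 - 21 = 525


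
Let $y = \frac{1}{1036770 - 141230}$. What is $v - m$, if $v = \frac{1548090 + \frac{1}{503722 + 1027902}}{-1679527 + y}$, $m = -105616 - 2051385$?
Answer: $\frac{1242265176551349208299089}{575922638609456574} \approx 2.157 \cdot 10^{6}$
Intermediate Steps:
$y = \frac{1}{895540} \approx 1.1166 \cdot 10^{-6}$
$m = -2157001$ ($m = -105616 - 2051385 = -2157001$)
$v = - \frac{530851887231275485}{575922638609456574}$ ($v = \frac{1548090 + \frac{1}{503722 + 1027902}}{-1679527 + \frac{1}{895540}} = \frac{1548090 + \frac{1}{1531624}}{- \frac{1504083609579}{895540}} = \left(1548090 + \frac{1}{1531624}\right) \left(- \frac{895540}{1504083609579}\right) = \frac{2371091798161}{1531624} \left(- \frac{895540}{1504083609579}\right) = - \frac{530851887231275485}{575922638609456574} \approx -0.92174$)
$v - m = - \frac{530851887231275485}{575922638609456574} - -2157001 = - \frac{530851887231275485}{575922638609456574} + 2157001 = \frac{1242265176551349208299089}{575922638609456574}$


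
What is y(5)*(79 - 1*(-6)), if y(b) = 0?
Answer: 0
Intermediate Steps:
y(5)*(79 - 1*(-6)) = 0*(79 - 1*(-6)) = 0*(79 + 6) = 0*85 = 0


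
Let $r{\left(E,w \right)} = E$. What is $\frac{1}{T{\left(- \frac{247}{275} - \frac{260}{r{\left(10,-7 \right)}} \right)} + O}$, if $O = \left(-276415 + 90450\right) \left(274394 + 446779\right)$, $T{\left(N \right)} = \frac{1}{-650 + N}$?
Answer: $- \frac{186147}{24964720873501190} \approx -7.4564 \cdot 10^{-12}$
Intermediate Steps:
$O = -134112936945$ ($O = \left(-185965\right) 721173 = -134112936945$)
$\frac{1}{T{\left(- \frac{247}{275} - \frac{260}{r{\left(10,-7 \right)}} \right)} + O} = \frac{1}{\frac{1}{-650 - \left(26 + \frac{247}{275}\right)} - 134112936945} = \frac{1}{\frac{1}{-650 - \frac{7397}{275}} - 134112936945} = \frac{1}{\frac{1}{- \frac{186147}{275}} - 134112936945} = \frac{1}{- \frac{275}{186147} - 134112936945} = \frac{1}{- \frac{24964720873501190}{186147}} = - \frac{186147}{24964720873501190}$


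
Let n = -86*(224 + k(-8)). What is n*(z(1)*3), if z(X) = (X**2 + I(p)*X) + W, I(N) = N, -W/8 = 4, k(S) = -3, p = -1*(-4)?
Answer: 1539486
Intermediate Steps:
p = 4
W = -32 (W = -8*4 = -32)
n = -19006 (n = -86*(224 - 3) = -86*221 = -19006)
z(X) = -32 + X**2 + 4*X (z(X) = (X**2 + 4*X) - 32 = -32 + X**2 + 4*X)
n*(z(1)*3) = -19006*(-32 + 1**2 + 4*1)*3 = -19006*(-32 + 1 + 4)*3 = -(-513162)*3 = -19006*(-81) = 1539486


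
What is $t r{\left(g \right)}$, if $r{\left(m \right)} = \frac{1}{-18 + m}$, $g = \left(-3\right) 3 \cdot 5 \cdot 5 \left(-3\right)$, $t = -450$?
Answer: $- \frac{50}{73} \approx -0.68493$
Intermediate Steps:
$g = 675$ ($g = - 9 \cdot 25 \left(-3\right) = \left(-9\right) \left(-75\right) = 675$)
$t r{\left(g \right)} = - \frac{450}{-18 + 675} = - \frac{450}{657} = \left(-450\right) \frac{1}{657} = - \frac{50}{73}$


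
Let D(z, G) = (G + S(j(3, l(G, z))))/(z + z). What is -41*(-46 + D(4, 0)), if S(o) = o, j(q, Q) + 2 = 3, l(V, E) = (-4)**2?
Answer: 15047/8 ≈ 1880.9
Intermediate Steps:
l(V, E) = 16
j(q, Q) = 1 (j(q, Q) = -2 + 3 = 1)
D(z, G) = (1 + G)/(2*z) (D(z, G) = (G + 1)/(z + z) = (1 + G)/((2*z)) = (1 + G)*(1/(2*z)) = (1 + G)/(2*z))
-41*(-46 + D(4, 0)) = -41*(-46 + (1/2)*(1 + 0)/4) = -41*(-46 + (1/2)*(1/4)*1) = -41*(-46 + 1/8) = -41*(-367/8) = 15047/8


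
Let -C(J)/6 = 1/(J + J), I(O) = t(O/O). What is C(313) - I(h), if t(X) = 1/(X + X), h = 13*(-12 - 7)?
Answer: -319/626 ≈ -0.50958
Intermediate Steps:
h = -247 (h = 13*(-19) = -247)
t(X) = 1/(2*X)
I(O) = ½ (I(O) = 1/(2*((O/O))) = (½)/1 = (½)*1 = ½)
C(J) = -3/J (C(J) = -6/(J + J) = -6*1/(2*J) = -3/J)
C(313) - I(h) = -3/313 - 1*½ = -3*1/313 - ½ = -3/313 - ½ = -319/626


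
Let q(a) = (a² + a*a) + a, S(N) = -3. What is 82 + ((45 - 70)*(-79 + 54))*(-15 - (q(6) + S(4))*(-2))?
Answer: 84457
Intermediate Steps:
q(a) = a + 2*a² (q(a) = (a² + a²) + a = 2*a² + a = a + 2*a²)
82 + ((45 - 70)*(-79 + 54))*(-15 - (q(6) + S(4))*(-2)) = 82 + ((45 - 70)*(-79 + 54))*(-15 - (6*(1 + 2*6) - 3)*(-2)) = 82 + (-25*(-25))*(-15 - (6*(1 + 12) - 3)*(-2)) = 82 + 625*(-15 - (6*13 - 3)*(-2)) = 82 + 625*(-15 - (78 - 3)*(-2)) = 82 + 625*(-15 - 75*(-2)) = 82 + 625*(-15 - 1*(-150)) = 82 + 625*(-15 + 150) = 82 + 625*135 = 82 + 84375 = 84457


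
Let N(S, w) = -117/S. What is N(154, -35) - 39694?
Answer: -6112993/154 ≈ -39695.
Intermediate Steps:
N(154, -35) - 39694 = -117/154 - 39694 = -6112993/154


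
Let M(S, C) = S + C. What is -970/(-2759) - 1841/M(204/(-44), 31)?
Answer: -55591209/800110 ≈ -69.479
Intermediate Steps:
M(S, C) = C + S
-970/(-2759) - 1841/M(204/(-44), 31) = -970/(-2759) - 1841/(31 + 204/(-44)) = -970*(-1/2759) - 1841/(31 + 204*(-1/44)) = 970/2759 - 1841/(31 - 51/11) = 970/2759 - 1841/290/11 = 970/2759 - 1841*11/290 = 970/2759 - 20251/290 = -55591209/800110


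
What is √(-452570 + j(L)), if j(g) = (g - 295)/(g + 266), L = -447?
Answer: 2*I*√3706627867/181 ≈ 672.73*I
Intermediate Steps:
j(g) = (-295 + g)/(266 + g)
√(-452570 + j(L)) = √(-452570 + (-295 - 447)/(266 - 447)) = √(-452570 - 742/(-181)) = √(-452570 - 1/181*(-742)) = √(-452570 + 742/181) = √(-81914428/181) = 2*I*√3706627867/181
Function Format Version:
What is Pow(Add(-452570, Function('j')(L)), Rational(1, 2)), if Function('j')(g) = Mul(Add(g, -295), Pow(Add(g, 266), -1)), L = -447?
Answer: Mul(Rational(2, 181), I, Pow(3706627867, Rational(1, 2))) ≈ Mul(672.73, I)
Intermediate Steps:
Function('j')(g) = Mul(Pow(Add(266, g), -1), Add(-295, g)) (Function('j')(g) = Mul(Add(-295, g), Pow(Add(266, g), -1)) = Mul(Pow(Add(266, g), -1), Add(-295, g)))
Pow(Add(-452570, Function('j')(L)), Rational(1, 2)) = Pow(Add(-452570, Mul(Pow(Add(266, -447), -1), Add(-295, -447))), Rational(1, 2)) = Pow(Add(-452570, Mul(Pow(-181, -1), -742)), Rational(1, 2)) = Pow(Add(-452570, Mul(Rational(-1, 181), -742)), Rational(1, 2)) = Pow(Add(-452570, Rational(742, 181)), Rational(1, 2)) = Pow(Rational(-81914428, 181), Rational(1, 2)) = Mul(Rational(2, 181), I, Pow(3706627867, Rational(1, 2)))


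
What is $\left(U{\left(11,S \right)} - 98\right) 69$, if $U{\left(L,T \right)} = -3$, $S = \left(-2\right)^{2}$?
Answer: $-6969$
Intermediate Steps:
$S = 4$
$\left(U{\left(11,S \right)} - 98\right) 69 = \left(-3 - 98\right) 69 = \left(-101\right) 69 = -6969$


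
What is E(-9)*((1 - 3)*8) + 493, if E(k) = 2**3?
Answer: 365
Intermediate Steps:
E(k) = 8
E(-9)*((1 - 3)*8) + 493 = 8*((1 - 3)*8) + 493 = 8*(-2*8) + 493 = 8*(-16) + 493 = -128 + 493 = 365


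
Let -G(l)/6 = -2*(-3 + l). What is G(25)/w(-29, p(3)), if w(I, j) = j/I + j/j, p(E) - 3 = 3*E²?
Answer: -7656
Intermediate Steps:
G(l) = -36 + 12*l (G(l) = -(-12)*(-3 + l) = -6*(6 - 2*l) = -36 + 12*l)
p(E) = 3 + 3*E²
w(I, j) = 1 + j/I (w(I, j) = j/I + 1 = 1 + j/I)
G(25)/w(-29, p(3)) = (-36 + 12*25)/(((-29 + (3 + 3*3²))/(-29))) = (-36 + 300)/((-(-29 + (3 + 3*9))/29)) = 264/((-(-29 + (3 + 27))/29)) = 264/((-(-29 + 30)/29)) = 264/((-1/29*1)) = 264/(-1/29) = 264*(-29) = -7656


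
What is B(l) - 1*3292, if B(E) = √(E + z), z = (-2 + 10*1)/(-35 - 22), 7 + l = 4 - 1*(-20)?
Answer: -3292 + 31*√57/57 ≈ -3287.9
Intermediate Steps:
l = 17 (l = -7 + (4 - 1*(-20)) = -7 + (4 + 20) = -7 + 24 = 17)
z = -8/57 (z = (-2 + 10)/(-57) = 8*(-1/57) = -8/57 ≈ -0.14035)
B(E) = √(-8/57 + E) (B(E) = √(E - 8/57) = √(-8/57 + E))
B(l) - 1*3292 = √(-456 + 3249*17)/57 - 1*3292 = √(-456 + 55233)/57 - 3292 = √54777/57 - 3292 = (31*√57)/57 - 3292 = 31*√57/57 - 3292 = -3292 + 31*√57/57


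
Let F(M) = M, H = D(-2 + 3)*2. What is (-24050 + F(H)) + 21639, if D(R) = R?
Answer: -2409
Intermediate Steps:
H = 2 (H = (-2 + 3)*2 = 1*2 = 2)
(-24050 + F(H)) + 21639 = (-24050 + 2) + 21639 = -24048 + 21639 = -2409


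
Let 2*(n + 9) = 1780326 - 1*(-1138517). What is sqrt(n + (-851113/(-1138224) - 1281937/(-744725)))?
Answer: sqrt(2621598311826060737766725523)/42383193420 ≈ 1208.1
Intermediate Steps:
n = 2918825/2 (n = -9 + (1780326 - 1*(-1138517))/2 = -9 + (1780326 + 1138517)/2 = -9 + (1/2)*2918843 = -9 + 2918843/2 = 2918825/2 ≈ 1.4594e+6)
sqrt(n + (-851113/(-1138224) - 1281937/(-744725))) = sqrt(2918825/2 + (-851113/(-1138224) - 1281937/(-744725))) = sqrt(2918825/2 + (-851113*(-1/1138224) - 1281937*(-1/744725))) = sqrt(2918825/2 + (851113/1138224 + 1281937/744725)) = sqrt(2918825/2 + 2092976588813/847663868400) = sqrt(1237093338317903813/847663868400) = sqrt(2621598311826060737766725523)/42383193420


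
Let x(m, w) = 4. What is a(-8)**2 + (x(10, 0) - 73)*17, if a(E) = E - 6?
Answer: -977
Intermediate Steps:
a(E) = -6 + E
a(-8)**2 + (x(10, 0) - 73)*17 = (-6 - 8)**2 + (4 - 73)*17 = (-14)**2 - 69*17 = 196 - 1173 = -977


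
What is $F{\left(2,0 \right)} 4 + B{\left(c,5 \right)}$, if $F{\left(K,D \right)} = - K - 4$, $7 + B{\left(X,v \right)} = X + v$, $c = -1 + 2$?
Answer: $-25$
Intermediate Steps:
$c = 1$
$B{\left(X,v \right)} = -7 + X + v$ ($B{\left(X,v \right)} = -7 + \left(X + v\right) = -7 + X + v$)
$F{\left(K,D \right)} = -4 - K$
$F{\left(2,0 \right)} 4 + B{\left(c,5 \right)} = \left(-4 - 2\right) 4 + \left(-7 + 1 + 5\right) = \left(-4 - 2\right) 4 - 1 = \left(-6\right) 4 - 1 = -24 - 1 = -25$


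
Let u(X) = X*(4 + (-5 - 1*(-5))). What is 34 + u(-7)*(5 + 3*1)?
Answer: -190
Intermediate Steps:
u(X) = 4*X (u(X) = X*(4 + (-5 + 5)) = X*(4 + 0) = X*4 = 4*X)
34 + u(-7)*(5 + 3*1) = 34 + (4*(-7))*(5 + 3*1) = 34 - 28*(5 + 3) = 34 - 28*8 = 34 - 224 = -190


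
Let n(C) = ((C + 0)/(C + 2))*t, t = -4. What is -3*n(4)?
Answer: 8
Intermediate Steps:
n(C) = -4*C/(2 + C) (n(C) = ((C + 0)/(C + 2))*(-4) = (C/(2 + C))*(-4) = -4*C/(2 + C))
-3*n(4) = -(-12)*4/(2 + 4) = -(-12)*4/6 = -3*(-8/3) = 8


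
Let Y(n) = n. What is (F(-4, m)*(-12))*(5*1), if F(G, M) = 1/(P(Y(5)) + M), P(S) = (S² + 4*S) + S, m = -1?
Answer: -60/49 ≈ -1.2245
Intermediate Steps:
P(S) = S² + 5*S
F(G, M) = 1/(50 + M) (F(G, M) = 1/(5*(5 + 5) + M) = 1/(5*10 + M) = 1/(50 + M))
(F(-4, m)*(-12))*(5*1) = (-12/(50 - 1))*(5*1) = (-12/49)*5 = ((1/49)*(-12))*5 = -12/49*5 = -60/49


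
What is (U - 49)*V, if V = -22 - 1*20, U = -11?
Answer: 2520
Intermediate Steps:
V = -42 (V = -22 - 20 = -42)
(U - 49)*V = (-11 - 49)*(-42) = -60*(-42) = 2520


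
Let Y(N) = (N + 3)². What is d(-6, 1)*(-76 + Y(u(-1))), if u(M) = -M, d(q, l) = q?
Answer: 360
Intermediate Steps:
Y(N) = (3 + N)²
d(-6, 1)*(-76 + Y(u(-1))) = -6*(-76 + (3 - 1*(-1))²) = -6*(-76 + (3 + 1)²) = -6*(-76 + 4²) = -6*(-76 + 16) = -6*(-60) = 360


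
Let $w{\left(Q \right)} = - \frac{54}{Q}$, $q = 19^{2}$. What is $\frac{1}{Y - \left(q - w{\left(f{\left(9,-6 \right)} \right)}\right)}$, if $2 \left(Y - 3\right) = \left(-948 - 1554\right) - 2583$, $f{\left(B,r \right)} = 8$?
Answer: $- \frac{4}{11629} \approx -0.00034397$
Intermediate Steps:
$q = 361$
$Y = - \frac{5079}{2}$ ($Y = 3 + \frac{\left(-948 - 1554\right) - 2583}{2} = 3 + \frac{-2502 - 2583}{2} = 3 + \frac{1}{2} \left(-5085\right) = 3 - \frac{5085}{2} = - \frac{5079}{2} \approx -2539.5$)
$\frac{1}{Y - \left(q - w{\left(f{\left(9,-6 \right)} \right)}\right)} = \frac{1}{- \frac{5079}{2} - \left(361 + \frac{54}{8}\right)} = \frac{1}{- \frac{5079}{2} - \frac{1471}{4}} = \frac{1}{- \frac{11629}{4}} = - \frac{4}{11629}$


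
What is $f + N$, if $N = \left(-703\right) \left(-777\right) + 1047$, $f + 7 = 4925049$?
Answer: $5472320$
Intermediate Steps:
$f = 4925042$ ($f = -7 + 4925049 = 4925042$)
$N = 547278$ ($N = 546231 + 1047 = 547278$)
$f + N = 4925042 + 547278 = 5472320$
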